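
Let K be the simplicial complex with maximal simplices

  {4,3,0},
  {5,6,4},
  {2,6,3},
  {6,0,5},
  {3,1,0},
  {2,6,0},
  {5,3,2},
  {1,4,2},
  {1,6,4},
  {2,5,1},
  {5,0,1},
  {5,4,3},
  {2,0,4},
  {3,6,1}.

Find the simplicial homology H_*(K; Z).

H_0 = Z,  H_1 = Z^2,  H_2 = Z.

We work with the vertex ordering 0 < 1 < 2 < 3 < 4 < 5 < 6. The simplices of K, each written with vertices in increasing order, are:

  0-simplices (7): [0], [1], [2], [3], [4], [5], [6]
  1-simplices (21): [0,1], [0,2], [0,3], [0,4], [0,5], [0,6], [1,2], [1,3], [1,4], [1,5], [1,6], [2,3], [2,4], [2,5], [2,6], [3,4], [3,5], [3,6], [4,5], [4,6], [5,6]
  2-simplices (14): [0,1,3], [0,1,5], [0,2,4], [0,2,6], [0,3,4], [0,5,6], [1,2,4], [1,2,5], [1,3,6], [1,4,6], [2,3,5], [2,3,6], [3,4,5], [4,5,6]

giving chain groups C_0 ≅ Z^7, C_1 ≅ Z^21, C_2 ≅ Z^14.

The boundary map ∂_1: C_1 → C_0 is given by ∂[p,q] = [q] − [p].
This gives a 7×21 integer matrix of rank 6; reducing to Smith normal form yields diagonal entries (1,1,1,1,1,1).

Boundary ∂_2: C_2 → C_1 maps a triangle to the signed sum of its edges. For instance
  ∂[1,3,6] = [3,6] − [1,6] + [1,3],
  ∂[0,1,3] = [1,3] − [0,3] + [0,1].
As a 21×14 matrix over Z this has rank 13, with invariant factors (1,1,1,1,1,1,1,1,1,1,1,1,1).

Now H_k = ker ∂_k / im ∂_{k+1}, so:

  H_0: rank C_0 − rank ∂_1 = 7 − 6 = 1, and the invariant factors of ∂_1 are all 1, so H_0 = Z.
  H_1: rank ker ∂_1 − rank ∂_2 = (21 − 6) − 13 = 2, and the invariant factors of ∂_2 are all 1, so H_1 = Z^2.
  H_2: rank ker ∂_2 − rank ∂_3 = (14 − 13) − 0 = 1, and there is no ∂_3, so H_2 = Z.

As a check, the Euler characteristic is 7 − 21 + 14 = 0, which agrees with 1 − 2 + 1 = 0.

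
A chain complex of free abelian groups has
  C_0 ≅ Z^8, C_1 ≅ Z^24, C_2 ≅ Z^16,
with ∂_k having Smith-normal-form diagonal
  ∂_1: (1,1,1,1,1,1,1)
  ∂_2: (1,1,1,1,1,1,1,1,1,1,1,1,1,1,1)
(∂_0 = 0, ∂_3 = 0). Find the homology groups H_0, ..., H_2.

H_0 ≅ Z,  H_1 ≅ Z^2,  H_2 ≅ Z.

H_0: b_0 = 8 − 0 − 7 = 1; torsion from ∂_1 factors > 1: none. So H_0 ≅ Z.
H_1: b_1 = 24 − 7 − 15 = 2; torsion from ∂_2 factors > 1: none. So H_1 ≅ Z^2.
H_2: b_2 = 16 − 15 − 0 = 1; torsion from ∂_3 factors > 1: none. So H_2 ≅ Z.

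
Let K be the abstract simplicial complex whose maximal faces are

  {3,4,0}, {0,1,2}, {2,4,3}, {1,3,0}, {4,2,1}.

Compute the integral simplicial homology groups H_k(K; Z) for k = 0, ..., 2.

Take the total order 0 < 1 < 2 < 3 < 4 on the vertex set. Then K (dimension 2) consists of the simplices:

  0-simplices (5): [0], [1], [2], [3], [4]
  1-simplices (10): [0,1], [0,2], [0,3], [0,4], [1,2], [1,3], [1,4], [2,3], [2,4], [3,4]
  2-simplices (5): [0,1,2], [0,1,3], [0,3,4], [1,2,4], [2,3,4]

Hence C_0 ≅ Z^5, C_1 ≅ Z^10, C_2 ≅ Z^5.

∂_1: C_1 → C_0 is given by ∂[p,q] = [q] − [p]. For instance
  ∂[1,2] = [2] − [1].
The 5×10 boundary matrix has rank 4 and Smith normal form diag(1,1,1,1).

Boundary ∂_2: C_2 → C_1 acts by ∂[p,q,r] = [q,r] − [p,r] + [p,q]. For instance
  ∂[0,1,2] = [1,2] − [0,2] + [0,1],
  ∂[0,1,3] = [1,3] − [0,3] + [0,1].
This gives a 10×5 integer matrix of rank 5; reducing to Smith normal form yields diagonal entries (1,1,1,1,1).

Now H_k = ker ∂_k / im ∂_{k+1}, so:

  H_0: rank C_0 − rank ∂_1 = 5 − 4 = 1, and the invariant factors of ∂_1 are all 1, so H_0 ≅ Z.
  H_1: rank ker ∂_1 − rank ∂_2 = (10 − 4) − 5 = 1, and the invariant factors of ∂_2 are all 1, so H_1 ≅ Z.
  H_2: rank ker ∂_2 − rank ∂_3 = (5 − 5) − 0 = 0, and there is no ∂_3, so H_2 ≅ 0.

(K is a triangulation of the Möbius band.)

H_0 ≅ Z,  H_1 ≅ Z,  H_2 = 0.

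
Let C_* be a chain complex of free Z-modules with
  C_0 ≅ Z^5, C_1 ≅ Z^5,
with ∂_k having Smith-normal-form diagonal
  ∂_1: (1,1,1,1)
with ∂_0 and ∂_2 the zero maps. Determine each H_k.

H_0: b_0 = 5 − 0 − 4 = 1; torsion from ∂_1 factors > 1: none. So H_0 ≅ Z.
H_1: b_1 = 5 − 4 − 0 = 1; torsion from ∂_2 factors > 1: none. So H_1 ≅ Z.

H_0 ≅ Z,  H_1 ≅ Z.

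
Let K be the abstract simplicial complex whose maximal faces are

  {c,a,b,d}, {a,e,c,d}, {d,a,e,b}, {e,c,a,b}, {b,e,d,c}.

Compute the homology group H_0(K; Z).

Take the total order a < b < c < d < e on the vertex set. Then K (dimension 3) consists of the simplices:

  0-simplices (5): a, b, c, d, e
  1-simplices (10): ab, ac, ad, ae, bc, bd, be, cd, ce, de
  2-simplices (10): abc, abd, abe, acd, ace, ade, bcd, bce, bde, cde
  3-simplices (5): abcd, abce, abde, acde, bcde

Hence C_0 ≅ Z^5, C_1 ≅ Z^10, C_2 ≅ Z^10, C_3 ≅ Z^5.

The boundary map ∂_1: C_1 → C_0 maps an edge to its endpoints' difference, ∂[p,q] = q − p.
This gives a 5×10 integer matrix of rank 4; reducing to Smith normal form yields diagonal entries (1,1,1,1).

The boundary map ∂_2: C_2 → C_1 sends each 2-simplex [p,q,r] to [q,r] − [p,r] + [p,q]. For instance
  ∂ade = de − ae + ad,
  ∂acd = cd − ad + ac.
As a 10×10 matrix over Z this has rank 6, with invariant factors (1,1,1,1,1,1).

∂_3: C_3 → C_2 sends each 3-simplex σ to the alternating sum Σ_i (−1)^i (σ with its i-th vertex removed). For instance
  ∂bcde = cde − bde + bce − bcd,
  ∂abce = bce − ace + abe − abc.
This gives a 10×5 integer matrix of rank 4; reducing to Smith normal form yields diagonal entries (1,1,1,1).

Now H_k = ker ∂_k / im ∂_{k+1}, so:

  H_0: rank C_0 − rank ∂_1 = 5 − 4 = 1, and the invariant factors of ∂_1 are all 1, so H_0 = Z.

(K is a triangulation of the 3-sphere S^3.)

H_0 = Z.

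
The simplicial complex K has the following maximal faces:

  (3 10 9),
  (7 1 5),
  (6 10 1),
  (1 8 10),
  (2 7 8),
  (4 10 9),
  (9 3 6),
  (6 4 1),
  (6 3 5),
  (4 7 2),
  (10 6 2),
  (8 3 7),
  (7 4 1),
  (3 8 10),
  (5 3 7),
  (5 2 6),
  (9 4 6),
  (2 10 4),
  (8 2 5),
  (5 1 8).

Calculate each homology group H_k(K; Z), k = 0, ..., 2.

Order the vertices as 1 < 2 < 3 < 4 < 5 < 6 < 7 < 8 < 9 < 10. Listing each simplex with vertices in this order, K has dimension 2 with simplices:

  0-simplices (10): [1], [2], [3], [4], [5], [6], [7], [8], [9], [10]
  1-simplices (30): (30 of them)
  2-simplices (20): (20 of them)

giving chain groups C_0 ≅ Z^10, C_1 ≅ Z^30, C_2 ≅ Z^20.

Boundary ∂_1: C_1 → C_0 is given by ∂[p,q] = [q] − [p]. For instance
  ∂[4,7] = [7] − [4].
As a 10×30 matrix over Z this has rank 9, with invariant factors (1,1,1,1,1,1,1,1,1).

The boundary map ∂_2: C_2 → C_1 maps a triangle to the signed sum of its edges. For instance
  ∂[2,5,8] = [5,8] − [2,8] + [2,5],
  ∂[3,5,6] = [5,6] − [3,6] + [3,5].
The resulting 30×20 matrix has rank 20, and its Smith normal form has invariant factors (1,1,1,1,1,1,1,1,1,1,1,1,1,1,1,1,1,1,1,2).

From H_k ≅ ker(∂_k) / im(∂_{k+1}) we obtain:

  H_0: rank C_0 − rank ∂_1 = 10 − 9 = 1, and the invariant factors of ∂_1 are all 1, so H_0 ≅ Z.
  H_1: rank ker ∂_1 − rank ∂_2 = (30 − 9) − 20 = 1, and ∂_2 has invariant factor 2 > 1, so H_1 ≅ Z ⊕ Z/2.
  H_2: rank ker ∂_2 − rank ∂_3 = (20 − 20) − 0 = 0, and there is no ∂_3, so H_2 ≅ 0.

H_0 = Z,  H_1 = Z ⊕ Z/2,  H_2 = 0.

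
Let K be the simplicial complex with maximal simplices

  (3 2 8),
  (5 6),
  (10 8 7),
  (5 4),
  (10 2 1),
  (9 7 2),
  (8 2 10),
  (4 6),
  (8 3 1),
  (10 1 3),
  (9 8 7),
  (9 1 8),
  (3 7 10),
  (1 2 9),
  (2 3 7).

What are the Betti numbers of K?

Order the vertices as 1 < 2 < 3 < 4 < 5 < 6 < 7 < 8 < 9 < 10. Listing each simplex with vertices in this order, K has dimension 2 with simplices:

  0-simplices (10): [1], [2], [3], [4], [5], [6], [7], [8], [9], [10]
  1-simplices (21): [1,2], [1,3], [1,8], [1,9], [1,10], [2,3], [2,7], [2,8], [2,9], [2,10], [3,7], [3,8], [3,10], [4,5], [4,6], [5,6], [7,8], [7,9], [7,10], [8,9], [8,10]
  2-simplices (12): [1,2,9], [1,2,10], [1,3,8], [1,3,10], [1,8,9], [2,3,7], [2,3,8], [2,7,9], [2,8,10], [3,7,10], [7,8,9], [7,8,10]

giving chain groups C_0 ≅ Z^10, C_1 ≅ Z^21, C_2 ≅ Z^12.

∂_1: C_1 → C_0 sends each edge [p,q] (with p < q) to q − p. For instance
  ∂[2,9] = [9] − [2].
As a 10×21 matrix over Z this has rank 8, with invariant factors (1,1,1,1,1,1,1,1).

Boundary ∂_2: C_2 → C_1 sends each 2-simplex [p,q,r] to [q,r] − [p,r] + [p,q]. For instance
  ∂[1,3,10] = [3,10] − [1,10] + [1,3],
  ∂[7,8,10] = [8,10] − [7,10] + [7,8].
This gives a 21×12 integer matrix of rank 12; reducing to Smith normal form yields diagonal entries (1,1,1,1,1,1,1,1,1,1,1,2).

Computing H_k = (kernel of ∂_k) / (image of ∂_{k+1}):

  H_0: rank C_0 − rank ∂_1 = 10 − 8 = 2, and the invariant factors of ∂_1 are all 1, so H_0 = Z^2.
  H_1: rank ker ∂_1 − rank ∂_2 = (21 − 8) − 12 = 1, and ∂_2 has invariant factor 2 > 1, so H_1 = Z ⊕ Z/2.
  H_2: rank ker ∂_2 − rank ∂_3 = (12 − 12) − 0 = 0, and there is no ∂_3, so H_2 = 0.

As a check, the Euler characteristic is 10 − 21 + 12 = 1, which agrees with 2 − 1 + 0 = 1.

Hence the Betti numbers are b_0 = 2, b_1 = 1, b_2 = 0.

b_0 = 2, b_1 = 1, b_2 = 0.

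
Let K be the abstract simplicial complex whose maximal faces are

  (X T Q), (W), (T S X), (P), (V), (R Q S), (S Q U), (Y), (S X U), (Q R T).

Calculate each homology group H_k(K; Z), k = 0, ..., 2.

Order the vertices as P < Q < R < S < T < U < V < W < X < Y. Listing each simplex with vertices in this order, K has dimension 2 with simplices:

  0-simplices (10): P, Q, R, S, T, U, V, W, X, Y
  1-simplices (12): QR, QS, QT, QU, QX, RS, RT, ST, SU, SX, TX, UX
  2-simplices (6): QRS, QRT, QSU, QTX, STX, SUX

Hence C_0 ≅ Z^10, C_1 ≅ Z^12, C_2 ≅ Z^6.

Boundary ∂_1: C_1 → C_0 maps an edge to its endpoints' difference, ∂[p,q] = q − p. For instance
  ∂RS = S − R.
The 10×12 boundary matrix has rank 5 and Smith normal form diag(1,1,1,1,1).

The boundary map ∂_2: C_2 → C_1 sends each 2-simplex [p,q,r] to [q,r] − [p,r] + [p,q]. For instance
  ∂QRT = RT − QT + QR,
  ∂QRS = RS − QS + QR.
As a 12×6 matrix over Z this has rank 6, with invariant factors (1,1,1,1,1,1).

Now H_k = ker ∂_k / im ∂_{k+1}, so:

  H_0: rank C_0 − rank ∂_1 = 10 − 5 = 5, and the invariant factors of ∂_1 are all 1, so H_0 ≅ Z^5.
  H_1: rank ker ∂_1 − rank ∂_2 = (12 − 5) − 6 = 1, and the invariant factors of ∂_2 are all 1, so H_1 ≅ Z.
  H_2: rank ker ∂_2 − rank ∂_3 = (6 − 6) − 0 = 0, and there is no ∂_3, so H_2 ≅ 0.

As a check, the Euler characteristic is 10 − 12 + 6 = 4, which agrees with 5 − 1 + 0 = 4.
(K is a triangulation of the disjoint union of a set of 4 points and the cylinder S^1 x I.)

H_0 ≅ Z^5,  H_1 ≅ Z,  H_2 = 0.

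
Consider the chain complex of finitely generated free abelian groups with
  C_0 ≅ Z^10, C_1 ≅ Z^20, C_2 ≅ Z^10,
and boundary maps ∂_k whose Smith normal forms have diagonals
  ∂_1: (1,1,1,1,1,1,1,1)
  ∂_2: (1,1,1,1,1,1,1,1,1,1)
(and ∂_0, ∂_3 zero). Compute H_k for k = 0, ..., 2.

H_0: b_0 = 10 − 0 − 8 = 2; torsion from ∂_1 factors > 1: none. So H_0 ≅ Z^2.
H_1: b_1 = 20 − 8 − 10 = 2; torsion from ∂_2 factors > 1: none. So H_1 ≅ Z^2.
H_2: b_2 = 10 − 10 − 0 = 0; torsion from ∂_3 factors > 1: none. So H_2 ≅ 0.

H_0 ≅ Z^2,  H_1 ≅ Z^2,  H_2 = 0.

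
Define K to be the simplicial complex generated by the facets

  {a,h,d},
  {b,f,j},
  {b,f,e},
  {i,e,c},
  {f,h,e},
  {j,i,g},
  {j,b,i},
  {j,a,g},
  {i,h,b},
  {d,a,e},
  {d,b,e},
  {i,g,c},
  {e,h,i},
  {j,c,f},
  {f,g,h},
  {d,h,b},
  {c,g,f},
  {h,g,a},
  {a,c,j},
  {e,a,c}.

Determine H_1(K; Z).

H_1 = Z × Z/2.

Take the total order a < b < c < d < e < f < g < h < i < j on the vertex set. Then K (dimension 2) consists of the simplices:

  0-simplices (10): a, b, c, d, e, f, g, h, i, j
  1-simplices (30): ac, ad, ae, ag, ah, aj, bd, be, bf, bh, bi, bj, ce, cf, cg, ci, cj, de, dh, ef, eh, ei, fg, fh, fj, gh, gi, gj, hi, ij
  2-simplices (20): ace, acj, ade, adh, agh, agj, bde, bdh, bef, bfj, bhi, bij, cei, cfg, cfj, cgi, efh, ehi, fgh, gij

giving chain groups C_0 ≅ Z^10, C_1 ≅ Z^30, C_2 ≅ Z^20.

The boundary map ∂_1: C_1 → C_0 maps an edge to its endpoints' difference, ∂[p,q] = q − p. For instance
  ∂eh = h − e.
This gives a 10×30 integer matrix of rank 9; reducing to Smith normal form yields diagonal entries (1,1,1,1,1,1,1,1,1).

The boundary map ∂_2: C_2 → C_1 acts by ∂[p,q,r] = [q,r] − [p,r] + [p,q]. For instance
  ∂efh = fh − eh + ef,
  ∂adh = dh − ah + ad.
This gives a 30×20 integer matrix of rank 20; reducing to Smith normal form yields diagonal entries (1,1,1,1,1,1,1,1,1,1,1,1,1,1,1,1,1,1,1,2).

Computing H_k = (kernel of ∂_k) / (image of ∂_{k+1}):

  H_1: rank ker ∂_1 − rank ∂_2 = (30 − 9) − 20 = 1, and ∂_2 has invariant factor 2 > 1, so H_1 ≅ Z × Z/2.

(K is a triangulation of the Klein bottle.)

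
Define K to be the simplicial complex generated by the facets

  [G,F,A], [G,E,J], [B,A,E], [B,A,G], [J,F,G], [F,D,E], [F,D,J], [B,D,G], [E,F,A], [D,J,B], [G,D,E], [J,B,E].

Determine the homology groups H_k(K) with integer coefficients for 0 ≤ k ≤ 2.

We work with the vertex ordering A < B < D < E < F < G < J. The simplices of K, each written with vertices in increasing order, are:

  0-simplices (7): A, B, D, E, F, G, J
  1-simplices (18): AB, AE, AF, AG, BD, BE, BG, BJ, DE, DF, DG, DJ, EF, EG, EJ, FG, FJ, GJ
  2-simplices (12): ABE, ABG, AEF, AFG, BDG, BDJ, BEJ, DEF, DEG, DFJ, EGJ, FGJ

Hence C_0 ≅ Z^7, C_1 ≅ Z^18, C_2 ≅ Z^12.

∂_1: C_1 → C_0 is given by ∂[p,q] = [q] − [p].
This gives a 7×18 integer matrix of rank 6; reducing to Smith normal form yields diagonal entries (1,1,1,1,1,1).

Boundary ∂_2: C_2 → C_1 acts by ∂[p,q,r] = [q,r] − [p,r] + [p,q]. For instance
  ∂DFJ = FJ − DJ + DF,
  ∂AEF = EF − AF + AE.
The 18×12 boundary matrix has rank 12 and Smith normal form diag(1,1,1,1,1,1,1,1,1,1,1,2).

Computing H_k = (kernel of ∂_k) / (image of ∂_{k+1}):

  H_0: rank C_0 − rank ∂_1 = 7 − 6 = 1, and the invariant factors of ∂_1 are all 1, so H_0 = Z.
  H_1: rank ker ∂_1 − rank ∂_2 = (18 − 6) − 12 = 0, and ∂_2 has invariant factor 2 > 1, so H_1 = Z/2Z.
  H_2: rank ker ∂_2 − rank ∂_3 = (12 − 12) − 0 = 0, and there is no ∂_3, so H_2 = 0.

H_0 = Z,  H_1 = Z/2Z,  H_2 = 0.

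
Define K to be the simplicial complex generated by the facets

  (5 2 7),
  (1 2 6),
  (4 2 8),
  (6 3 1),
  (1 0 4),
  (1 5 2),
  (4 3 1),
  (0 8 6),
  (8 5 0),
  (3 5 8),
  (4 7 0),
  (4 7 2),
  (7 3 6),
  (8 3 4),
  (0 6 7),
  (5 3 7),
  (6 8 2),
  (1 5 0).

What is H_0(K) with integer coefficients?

Order the vertices as 0 < 1 < 2 < 3 < 4 < 5 < 6 < 7 < 8. Listing each simplex with vertices in this order, K has dimension 2 with simplices:

  0-simplices (9): [0], [1], [2], [3], [4], [5], [6], [7], [8]
  1-simplices (27): (27 of them)
  2-simplices (18): [0,1,4], [0,1,5], [0,4,7], [0,5,8], [0,6,7], [0,6,8], [1,2,5], [1,2,6], [1,3,4], [1,3,6], [2,4,7], [2,4,8], [2,5,7], [2,6,8], [3,4,8], [3,5,7], [3,5,8], [3,6,7]

giving chain groups C_0 ≅ Z^9, C_1 ≅ Z^27, C_2 ≅ Z^18.

Boundary ∂_1: C_1 → C_0 is given by ∂[p,q] = [q] − [p].
This gives a 9×27 integer matrix of rank 8; reducing to Smith normal form yields diagonal entries (1,1,1,1,1,1,1,1).

∂_2: C_2 → C_1 acts by ∂[p,q,r] = [q,r] − [p,r] + [p,q]. For instance
  ∂[1,3,4] = [3,4] − [1,4] + [1,3],
  ∂[2,4,8] = [4,8] − [2,8] + [2,4].
This gives a 27×18 integer matrix of rank 17; reducing to Smith normal form yields diagonal entries (1,1,1,1,1,1,1,1,1,1,1,1,1,1,1,1,1).

From H_k ≅ ker(∂_k) / im(∂_{k+1}) we obtain:

  H_0: rank C_0 − rank ∂_1 = 9 − 8 = 1, and the invariant factors of ∂_1 are all 1, so H_0 = Z.

(K is a triangulation of the torus T^2.)

H_0 = Z.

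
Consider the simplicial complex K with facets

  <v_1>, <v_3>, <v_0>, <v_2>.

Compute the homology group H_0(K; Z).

H_0 ≅ Z^4.

K has 4 vertices.
rank ∂_0 = 0, rank ∂_1 = 0 ⇒ b_0 = 4 − 0 − 0 = 4. So H_0 ≅ Z^4.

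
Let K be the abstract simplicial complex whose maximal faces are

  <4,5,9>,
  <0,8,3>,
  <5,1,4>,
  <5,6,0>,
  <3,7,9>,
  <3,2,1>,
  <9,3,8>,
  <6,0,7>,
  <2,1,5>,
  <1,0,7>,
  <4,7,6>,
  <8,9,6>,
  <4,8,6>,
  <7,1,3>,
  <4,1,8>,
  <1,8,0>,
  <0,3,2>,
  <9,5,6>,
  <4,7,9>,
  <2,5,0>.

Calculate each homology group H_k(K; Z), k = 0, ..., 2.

H_0 = Z,  H_1 = Z ⊕ Z/2Z,  H_2 = 0.

Order the vertices as 0 < 1 < 2 < 3 < 4 < 5 < 6 < 7 < 8 < 9. Listing each simplex with vertices in this order, K has dimension 2 with simplices:

  0-simplices (10): [0], [1], [2], [3], [4], [5], [6], [7], [8], [9]
  1-simplices (30): (30 of them)
  2-simplices (20): (20 of them)

giving chain groups C_0 ≅ Z^10, C_1 ≅ Z^30, C_2 ≅ Z^20.

Boundary ∂_1: C_1 → C_0 sends each edge [p,q] (with p < q) to q − p. For instance
  ∂[7,9] = [9] − [7].
As a 10×30 matrix over Z this has rank 9, with invariant factors (1,1,1,1,1,1,1,1,1).

∂_2: C_2 → C_1 acts by ∂[p,q,r] = [q,r] − [p,r] + [p,q]. For instance
  ∂[1,4,8] = [4,8] − [1,8] + [1,4],
  ∂[6,8,9] = [8,9] − [6,9] + [6,8].
The 30×20 boundary matrix has rank 20 and Smith normal form diag(1,1,1,1,1,1,1,1,1,1,1,1,1,1,1,1,1,1,1,2).

Computing H_k = (kernel of ∂_k) / (image of ∂_{k+1}):

  H_0: rank C_0 − rank ∂_1 = 10 − 9 = 1, and the invariant factors of ∂_1 are all 1, so H_0 ≅ Z.
  H_1: rank ker ∂_1 − rank ∂_2 = (30 − 9) − 20 = 1, and ∂_2 has invariant factor 2 > 1, so H_1 ≅ Z ⊕ Z/2Z.
  H_2: rank ker ∂_2 − rank ∂_3 = (20 − 20) − 0 = 0, and there is no ∂_3, so H_2 ≅ 0.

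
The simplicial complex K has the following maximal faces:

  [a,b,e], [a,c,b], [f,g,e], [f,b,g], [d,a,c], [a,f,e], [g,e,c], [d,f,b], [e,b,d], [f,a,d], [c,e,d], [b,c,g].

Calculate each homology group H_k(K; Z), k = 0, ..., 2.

Take the total order a < b < c < d < e < f < g on the vertex set. Then K (dimension 2) consists of the simplices:

  0-simplices (7): a, b, c, d, e, f, g
  1-simplices (18): ab, ac, ad, ae, af, bc, bd, be, bf, bg, cd, ce, cg, de, df, ef, eg, fg
  2-simplices (12): abc, abe, acd, adf, aef, bcg, bde, bdf, bfg, cde, ceg, efg

Hence C_0 ≅ Z^7, C_1 ≅ Z^18, C_2 ≅ Z^12.

∂_1: C_1 → C_0 sends each edge [p,q] (with p < q) to q − p.
This gives a 7×18 integer matrix of rank 6; reducing to Smith normal form yields diagonal entries (1,1,1,1,1,1).

The boundary map ∂_2: C_2 → C_1 sends each 2-simplex [p,q,r] to [q,r] − [p,r] + [p,q]. For instance
  ∂cde = de − ce + cd,
  ∂abe = be − ae + ab.
This gives a 18×12 integer matrix of rank 12; reducing to Smith normal form yields diagonal entries (1,1,1,1,1,1,1,1,1,1,1,2).

Now H_k = ker ∂_k / im ∂_{k+1}, so:

  H_0: rank C_0 − rank ∂_1 = 7 − 6 = 1, and the invariant factors of ∂_1 are all 1, so H_0 = Z.
  H_1: rank ker ∂_1 − rank ∂_2 = (18 − 6) − 12 = 0, and ∂_2 has invariant factor 2 > 1, so H_1 = Z/2.
  H_2: rank ker ∂_2 − rank ∂_3 = (12 − 12) − 0 = 0, and there is no ∂_3, so H_2 = 0.

H_0 ≅ Z,  H_1 ≅ Z/2,  H_2 = 0.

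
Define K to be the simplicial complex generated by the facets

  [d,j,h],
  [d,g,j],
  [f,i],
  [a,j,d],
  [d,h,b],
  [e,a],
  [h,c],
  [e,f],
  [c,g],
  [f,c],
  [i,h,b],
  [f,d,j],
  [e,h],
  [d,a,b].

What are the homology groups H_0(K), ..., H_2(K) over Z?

Order the vertices as a < b < c < d < e < f < g < h < i < j. Listing each simplex with vertices in this order, K has dimension 2 with simplices:

  0-simplices (10): a, b, c, d, e, f, g, h, i, j
  1-simplices (21): ab, ad, ae, aj, bd, bh, bi, cf, cg, ch, df, dg, dh, dj, ef, eh, fi, fj, gj, hi, hj
  2-simplices (7): abd, adj, bdh, bhi, dfj, dgj, dhj

so the chain groups are C_0 ≅ Z^10, C_1 ≅ Z^21, C_2 ≅ Z^7.

The boundary map ∂_1: C_1 → C_0 sends each edge [p,q] (with p < q) to q − p. For instance
  ∂dh = h − d.
This gives a 10×21 integer matrix of rank 9; reducing to Smith normal form yields diagonal entries (1,1,1,1,1,1,1,1,1).

Boundary ∂_2: C_2 → C_1 sends each 2-simplex [p,q,r] to [q,r] − [p,r] + [p,q]. For instance
  ∂bdh = dh − bh + bd,
  ∂dhj = hj − dj + dh.
This gives a 21×7 integer matrix of rank 7; reducing to Smith normal form yields diagonal entries (1,1,1,1,1,1,1).

Now H_k = ker ∂_k / im ∂_{k+1}, so:

  H_0: rank C_0 − rank ∂_1 = 10 − 9 = 1, and the invariant factors of ∂_1 are all 1, so H_0 ≅ Z.
  H_1: rank ker ∂_1 − rank ∂_2 = (21 − 9) − 7 = 5, and the invariant factors of ∂_2 are all 1, so H_1 ≅ Z^5.
  H_2: rank ker ∂_2 − rank ∂_3 = (7 − 7) − 0 = 0, and there is no ∂_3, so H_2 ≅ 0.

As a check, the Euler characteristic is 10 − 21 + 7 = -4, which agrees with 1 − 5 + 0 = -4.

H_0 = Z,  H_1 = Z^5,  H_2 = 0.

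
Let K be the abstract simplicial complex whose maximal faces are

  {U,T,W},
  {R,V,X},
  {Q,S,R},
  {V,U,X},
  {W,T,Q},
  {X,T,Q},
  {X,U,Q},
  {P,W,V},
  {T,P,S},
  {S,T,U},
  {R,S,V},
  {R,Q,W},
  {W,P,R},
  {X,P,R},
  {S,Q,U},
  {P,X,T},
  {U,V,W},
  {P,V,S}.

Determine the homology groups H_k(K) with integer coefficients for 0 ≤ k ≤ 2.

Order the vertices as P < Q < R < S < T < U < V < W < X. Listing each simplex with vertices in this order, K has dimension 2 with simplices:

  0-simplices (9): P, Q, R, S, T, U, V, W, X
  1-simplices (27): PR, PS, PT, PV, PW, PX, QR, QS, QT, QU, QW, QX, RS, RV, RW, RX, ST, SU, SV, TU, TW, TX, UV, UW, UX, VW, VX
  2-simplices (18): PRW, PRX, PST, PSV, PTX, PVW, QRS, QRW, QSU, QTW, QTX, QUX, RSV, RVX, STU, TUW, UVW, UVX

Hence C_0 ≅ Z^9, C_1 ≅ Z^27, C_2 ≅ Z^18.

The boundary map ∂_1: C_1 → C_0 maps an edge to its endpoints' difference, ∂[p,q] = q − p.
This gives a 9×27 integer matrix of rank 8; reducing to Smith normal form yields diagonal entries (1,1,1,1,1,1,1,1).

Boundary ∂_2: C_2 → C_1 acts by ∂[p,q,r] = [q,r] − [p,r] + [p,q]. For instance
  ∂TUW = UW − TW + TU,
  ∂PSV = SV − PV + PS.
This gives a 27×18 integer matrix of rank 18; reducing to Smith normal form yields diagonal entries (1,1,1,1,1,1,1,1,1,1,1,1,1,1,1,1,1,2).

Reading off H_k = ker ∂_k / im ∂_{k+1}:

  H_0: rank C_0 − rank ∂_1 = 9 − 8 = 1, and the invariant factors of ∂_1 are all 1, so H_0 ≅ Z.
  H_1: rank ker ∂_1 − rank ∂_2 = (27 − 8) − 18 = 1, and ∂_2 has invariant factor 2 > 1, so H_1 ≅ Z ⊕ Z/2Z.
  H_2: rank ker ∂_2 − rank ∂_3 = (18 − 18) − 0 = 0, and there is no ∂_3, so H_2 ≅ 0.

(K is a triangulation of the Klein bottle.)

H_0 ≅ Z,  H_1 ≅ Z ⊕ Z/2Z,  H_2 = 0.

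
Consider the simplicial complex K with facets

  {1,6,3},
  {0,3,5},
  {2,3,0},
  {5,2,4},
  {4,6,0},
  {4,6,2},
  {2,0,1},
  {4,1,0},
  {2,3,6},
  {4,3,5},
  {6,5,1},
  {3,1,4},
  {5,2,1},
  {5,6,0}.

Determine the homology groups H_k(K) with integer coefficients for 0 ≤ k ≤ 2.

Fix the vertex order 0 < 1 < 2 < 3 < 4 < 5 < 6 and write every simplex with vertices in increasing order. Then dim K = 2 and the simplices of K are:

  0-simplices (7): [0], [1], [2], [3], [4], [5], [6]
  1-simplices (21): [0,1], [0,2], [0,3], [0,4], [0,5], [0,6], [1,2], [1,3], [1,4], [1,5], [1,6], [2,3], [2,4], [2,5], [2,6], [3,4], [3,5], [3,6], [4,5], [4,6], [5,6]
  2-simplices (14): [0,1,2], [0,1,4], [0,2,3], [0,3,5], [0,4,6], [0,5,6], [1,2,5], [1,3,4], [1,3,6], [1,5,6], [2,3,6], [2,4,5], [2,4,6], [3,4,5]

Hence C_0 ≅ Z^7, C_1 ≅ Z^21, C_2 ≅ Z^14.

Boundary ∂_1: C_1 → C_0 is given by ∂[p,q] = [q] − [p]. For instance
  ∂[2,5] = [5] − [2].
The 7×21 boundary matrix has rank 6 and Smith normal form diag(1,1,1,1,1,1).

Boundary ∂_2: C_2 → C_1 maps a triangle to the signed sum of its edges. For instance
  ∂[2,3,6] = [3,6] − [2,6] + [2,3],
  ∂[0,4,6] = [4,6] − [0,6] + [0,4].
This gives a 21×14 integer matrix of rank 13; reducing to Smith normal form yields diagonal entries (1,1,1,1,1,1,1,1,1,1,1,1,1).

Reading off H_k = ker ∂_k / im ∂_{k+1}:

  H_0: rank C_0 − rank ∂_1 = 7 − 6 = 1, and the invariant factors of ∂_1 are all 1, so H_0 = Z.
  H_1: rank ker ∂_1 − rank ∂_2 = (21 − 6) − 13 = 2, and the invariant factors of ∂_2 are all 1, so H_1 = Z^2.
  H_2: rank ker ∂_2 − rank ∂_3 = (14 − 13) − 0 = 1, and there is no ∂_3, so H_2 = Z.

H_0 = Z,  H_1 = Z^2,  H_2 = Z.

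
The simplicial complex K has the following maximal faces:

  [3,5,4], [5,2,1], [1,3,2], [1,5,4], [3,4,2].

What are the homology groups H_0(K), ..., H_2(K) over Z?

H_0 = Z,  H_1 = Z,  H_2 = 0.

We work with the vertex ordering 1 < 2 < 3 < 4 < 5. The simplices of K, each written with vertices in increasing order, are:

  0-simplices (5): [1], [2], [3], [4], [5]
  1-simplices (10): [1,2], [1,3], [1,4], [1,5], [2,3], [2,4], [2,5], [3,4], [3,5], [4,5]
  2-simplices (5): [1,2,3], [1,2,5], [1,4,5], [2,3,4], [3,4,5]

Hence C_0 ≅ Z^5, C_1 ≅ Z^10, C_2 ≅ Z^5.

The boundary map ∂_1: C_1 → C_0 maps an edge to its endpoints' difference, ∂[p,q] = q − p. For instance
  ∂[1,2] = [2] − [1].
This gives a 5×10 integer matrix of rank 4; reducing to Smith normal form yields diagonal entries (1,1,1,1).

The boundary map ∂_2: C_2 → C_1 acts by ∂[p,q,r] = [q,r] − [p,r] + [p,q]. For instance
  ∂[1,2,5] = [2,5] − [1,5] + [1,2],
  ∂[1,2,3] = [2,3] − [1,3] + [1,2].
The 10×5 boundary matrix has rank 5 and Smith normal form diag(1,1,1,1,1).

Computing H_k = (kernel of ∂_k) / (image of ∂_{k+1}):

  H_0: rank C_0 − rank ∂_1 = 5 − 4 = 1, and the invariant factors of ∂_1 are all 1, so H_0 ≅ Z.
  H_1: rank ker ∂_1 − rank ∂_2 = (10 − 4) − 5 = 1, and the invariant factors of ∂_2 are all 1, so H_1 ≅ Z.
  H_2: rank ker ∂_2 − rank ∂_3 = (5 − 5) − 0 = 0, and there is no ∂_3, so H_2 ≅ 0.

As a check, the Euler characteristic is 5 − 10 + 5 = 0, which agrees with 1 − 1 + 0 = 0.
(K is a triangulation of the Möbius band.)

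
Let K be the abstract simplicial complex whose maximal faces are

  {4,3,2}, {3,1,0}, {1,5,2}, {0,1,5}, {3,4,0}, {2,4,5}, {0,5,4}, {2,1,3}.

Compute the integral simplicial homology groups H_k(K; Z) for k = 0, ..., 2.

H_0 = Z,  H_1 = 0,  H_2 = Z.

K has 6 vertices, 12 edges, 8 triangles.
rank ∂_0 = 0, rank ∂_1 = 5 ⇒ b_0 = 6 − 0 − 5 = 1; all invariant factors of ∂_1 are 1 so no torsion. So H_0 = Z.
rank ∂_1 = 5, rank ∂_2 = 7 ⇒ b_1 = 12 − 5 − 7 = 0; all invariant factors of ∂_2 are 1 so no torsion. So H_1 = 0.
rank ∂_2 = 7, rank ∂_3 = 0 ⇒ b_2 = 8 − 7 − 0 = 1. So H_2 = Z.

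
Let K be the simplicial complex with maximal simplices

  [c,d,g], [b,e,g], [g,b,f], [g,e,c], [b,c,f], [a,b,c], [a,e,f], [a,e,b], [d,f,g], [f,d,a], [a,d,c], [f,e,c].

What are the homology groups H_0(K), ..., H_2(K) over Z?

H_0 = Z,  H_1 = Z_2,  H_2 = 0.

We work with the vertex ordering a < b < c < d < e < f < g. The simplices of K, each written with vertices in increasing order, are:

  0-simplices (7): a, b, c, d, e, f, g
  1-simplices (18): ab, ac, ad, ae, af, bc, be, bf, bg, cd, ce, cf, cg, df, dg, ef, eg, fg
  2-simplices (12): abc, abe, acd, adf, aef, bcf, beg, bfg, cdg, cef, ceg, dfg

so the chain groups are C_0 ≅ Z^7, C_1 ≅ Z^18, C_2 ≅ Z^12.

The boundary map ∂_1: C_1 → C_0 maps an edge to its endpoints' difference, ∂[p,q] = q − p. For instance
  ∂bg = g − b.
This gives a 7×18 integer matrix of rank 6; reducing to Smith normal form yields diagonal entries (1,1,1,1,1,1).

∂_2: C_2 → C_1 acts by ∂[p,q,r] = [q,r] − [p,r] + [p,q]. For instance
  ∂cef = ef − cf + ce,
  ∂aef = ef − af + ae.
As a 18×12 matrix over Z this has rank 12, with invariant factors (1,1,1,1,1,1,1,1,1,1,1,2).

From H_k ≅ ker(∂_k) / im(∂_{k+1}) we obtain:

  H_0: rank C_0 − rank ∂_1 = 7 − 6 = 1, and the invariant factors of ∂_1 are all 1, so H_0 = Z.
  H_1: rank ker ∂_1 − rank ∂_2 = (18 − 6) − 12 = 0, and ∂_2 has invariant factor 2 > 1, so H_1 = Z_2.
  H_2: rank ker ∂_2 − rank ∂_3 = (12 − 12) − 0 = 0, and there is no ∂_3, so H_2 = 0.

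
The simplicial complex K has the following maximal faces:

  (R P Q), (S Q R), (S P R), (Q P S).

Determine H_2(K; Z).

Fix the vertex order P < Q < R < S and write every simplex with vertices in increasing order. Then dim K = 2 and the simplices of K are:

  0-simplices (4): P, Q, R, S
  1-simplices (6): PQ, PR, PS, QR, QS, RS
  2-simplices (4): PQR, PQS, PRS, QRS

Hence C_0 ≅ Z^4, C_1 ≅ Z^6, C_2 ≅ Z^4.

∂_1: C_1 → C_0 maps an edge to its endpoints' difference, ∂[p,q] = q − p. For instance
  ∂QR = R − Q.
This gives a 4×6 integer matrix of rank 3; reducing to Smith normal form yields diagonal entries (1,1,1).

Boundary ∂_2: C_2 → C_1 acts by ∂[p,q,r] = [q,r] − [p,r] + [p,q]. For instance
  ∂PRS = RS − PS + PR,
  ∂QRS = RS − QS + QR.
As a 6×4 matrix over Z this has rank 3, with invariant factors (1,1,1).

Now H_k = ker ∂_k / im ∂_{k+1}, so:

  H_2: rank ker ∂_2 − rank ∂_3 = (4 − 3) − 0 = 1, and there is no ∂_3, so H_2 = Z.

H_2 ≅ Z.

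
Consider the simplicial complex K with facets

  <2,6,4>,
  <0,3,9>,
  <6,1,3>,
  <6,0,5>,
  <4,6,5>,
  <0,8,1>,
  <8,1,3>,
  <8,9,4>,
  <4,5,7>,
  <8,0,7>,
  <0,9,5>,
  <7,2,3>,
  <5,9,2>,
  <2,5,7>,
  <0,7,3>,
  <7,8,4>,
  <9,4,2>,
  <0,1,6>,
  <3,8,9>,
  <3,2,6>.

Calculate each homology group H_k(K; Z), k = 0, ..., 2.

H_0 ≅ Z,  H_1 ≅ Z ⊕ Z/2,  H_2 = 0.

Fix the vertex order 0 < 1 < 2 < 3 < 4 < 5 < 6 < 7 < 8 < 9 and write every simplex with vertices in increasing order. Then dim K = 2 and the simplices of K are:

  0-simplices (10): [0], [1], [2], [3], [4], [5], [6], [7], [8], [9]
  1-simplices (30): (30 of them)
  2-simplices (20): (20 of them)

so the chain groups are C_0 ≅ Z^10, C_1 ≅ Z^30, C_2 ≅ Z^20.

Boundary ∂_1: C_1 → C_0 maps an edge to its endpoints' difference, ∂[p,q] = q − p.
As a 10×30 matrix over Z this has rank 9, with invariant factors (1,1,1,1,1,1,1,1,1).

∂_2: C_2 → C_1 maps a triangle to the signed sum of its edges. For instance
  ∂[0,5,9] = [5,9] − [0,9] + [0,5],
  ∂[0,5,6] = [5,6] − [0,6] + [0,5].
The resulting 30×20 matrix has rank 20, and its Smith normal form has invariant factors (1,1,1,1,1,1,1,1,1,1,1,1,1,1,1,1,1,1,1,2).

Now H_k = ker ∂_k / im ∂_{k+1}, so:

  H_0: rank C_0 − rank ∂_1 = 10 − 9 = 1, and the invariant factors of ∂_1 are all 1, so H_0 ≅ Z.
  H_1: rank ker ∂_1 − rank ∂_2 = (30 − 9) − 20 = 1, and ∂_2 has invariant factor 2 > 1, so H_1 ≅ Z ⊕ Z/2.
  H_2: rank ker ∂_2 − rank ∂_3 = (20 − 20) − 0 = 0, and there is no ∂_3, so H_2 ≅ 0.

As a check, the Euler characteristic is 10 − 30 + 20 = 0, which agrees with 1 − 1 + 0 = 0.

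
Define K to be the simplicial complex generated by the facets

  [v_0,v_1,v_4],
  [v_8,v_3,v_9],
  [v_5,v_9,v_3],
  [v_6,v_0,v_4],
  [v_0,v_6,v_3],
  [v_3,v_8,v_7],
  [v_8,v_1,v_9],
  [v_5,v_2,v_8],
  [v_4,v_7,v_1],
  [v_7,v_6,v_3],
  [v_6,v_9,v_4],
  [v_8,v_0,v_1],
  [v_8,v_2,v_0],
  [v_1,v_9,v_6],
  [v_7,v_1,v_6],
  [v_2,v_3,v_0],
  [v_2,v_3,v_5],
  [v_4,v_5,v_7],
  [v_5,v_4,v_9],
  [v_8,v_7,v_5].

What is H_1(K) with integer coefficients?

H_1 ≅ Z ⊕ Z_2.

Fix the vertex order v_0 < v_1 < v_2 < v_3 < v_4 < v_5 < v_6 < v_7 < v_8 < v_9 and write every simplex with vertices in increasing order. Then dim K = 2 and the simplices of K are:

  0-simplices (10): [v_0], [v_1], [v_2], [v_3], [v_4], [v_5], [v_6], [v_7], [v_8], [v_9]
  1-simplices (30): (30 of them)
  2-simplices (20): (20 of them)

Hence C_0 ≅ Z^10, C_1 ≅ Z^30, C_2 ≅ Z^20.

Boundary ∂_1: C_1 → C_0 is given by ∂[p,q] = [q] − [p]. For instance
  ∂[v_0,v_3] = [v_3] − [v_0].
This gives a 10×30 integer matrix of rank 9; reducing to Smith normal form yields diagonal entries (1,1,1,1,1,1,1,1,1).

The boundary map ∂_2: C_2 → C_1 sends each 2-simplex [p,q,r] to [q,r] − [p,r] + [p,q]. For instance
  ∂[v_3,v_6,v_7] = [v_6,v_7] − [v_3,v_7] + [v_3,v_6],
  ∂[v_0,v_2,v_3] = [v_2,v_3] − [v_0,v_3] + [v_0,v_2].
This gives a 30×20 integer matrix of rank 20; reducing to Smith normal form yields diagonal entries (1,1,1,1,1,1,1,1,1,1,1,1,1,1,1,1,1,1,1,2).

Reading off H_k = ker ∂_k / im ∂_{k+1}:

  H_1: rank ker ∂_1 − rank ∂_2 = (30 − 9) − 20 = 1, and ∂_2 has invariant factor 2 > 1, so H_1 = Z ⊕ Z_2.

(K is a triangulation of the Klein bottle.)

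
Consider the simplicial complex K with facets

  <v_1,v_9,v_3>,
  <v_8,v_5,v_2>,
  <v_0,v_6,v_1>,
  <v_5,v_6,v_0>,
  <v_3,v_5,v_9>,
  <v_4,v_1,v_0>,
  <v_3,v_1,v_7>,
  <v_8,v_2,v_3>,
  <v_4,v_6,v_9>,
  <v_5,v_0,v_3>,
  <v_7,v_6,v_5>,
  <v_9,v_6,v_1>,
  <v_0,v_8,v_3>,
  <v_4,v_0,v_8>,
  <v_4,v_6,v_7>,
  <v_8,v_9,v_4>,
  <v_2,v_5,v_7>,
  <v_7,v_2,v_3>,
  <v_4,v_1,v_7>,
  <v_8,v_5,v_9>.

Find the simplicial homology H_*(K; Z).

H_0 = Z,  H_1 = Z ⊕ Z/2,  H_2 = 0.

Take the total order v_0 < v_1 < v_2 < v_3 < v_4 < v_5 < v_6 < v_7 < v_8 < v_9 on the vertex set. Then K (dimension 2) consists of the simplices:

  0-simplices (10): [v_0], [v_1], [v_2], [v_3], [v_4], [v_5], [v_6], [v_7], [v_8], [v_9]
  1-simplices (30): (30 of them)
  2-simplices (20): (20 of them)

giving chain groups C_0 ≅ Z^10, C_1 ≅ Z^30, C_2 ≅ Z^20.

∂_1: C_1 → C_0 sends each edge [p,q] (with p < q) to q − p. For instance
  ∂[v_5,v_9] = [v_9] − [v_5].
The resulting 10×30 matrix has rank 9, and its Smith normal form has invariant factors (1,1,1,1,1,1,1,1,1).

∂_2: C_2 → C_1 acts by ∂[p,q,r] = [q,r] − [p,r] + [p,q]. For instance
  ∂[v_1,v_4,v_7] = [v_4,v_7] − [v_1,v_7] + [v_1,v_4],
  ∂[v_4,v_6,v_9] = [v_6,v_9] − [v_4,v_9] + [v_4,v_6].
The resulting 30×20 matrix has rank 20, and its Smith normal form has invariant factors (1,1,1,1,1,1,1,1,1,1,1,1,1,1,1,1,1,1,1,2).

Computing H_k = (kernel of ∂_k) / (image of ∂_{k+1}):

  H_0: rank C_0 − rank ∂_1 = 10 − 9 = 1, and the invariant factors of ∂_1 are all 1, so H_0 ≅ Z.
  H_1: rank ker ∂_1 − rank ∂_2 = (30 − 9) − 20 = 1, and ∂_2 has invariant factor 2 > 1, so H_1 ≅ Z ⊕ Z/2.
  H_2: rank ker ∂_2 − rank ∂_3 = (20 − 20) − 0 = 0, and there is no ∂_3, so H_2 ≅ 0.

(K is a triangulation of the Klein bottle.)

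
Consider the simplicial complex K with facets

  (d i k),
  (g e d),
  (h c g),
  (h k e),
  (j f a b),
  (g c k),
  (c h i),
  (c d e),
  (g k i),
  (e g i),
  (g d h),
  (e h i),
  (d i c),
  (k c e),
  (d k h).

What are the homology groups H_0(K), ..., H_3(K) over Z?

Order the vertices as a < b < c < d < e < f < g < h < i < j < k. Listing each simplex with vertices in this order, K has dimension 3 with simplices:

  0-simplices (11): a, b, c, d, e, f, g, h, i, j, k
  1-simplices (27): ab, af, aj, bf, bj, cd, ce, cg, ch, ci, ck, de, dg, dh, di, dk, eg, eh, ei, ek, fj, gh, gi, gk, hi, hk, ik
  2-simplices (18): abf, abj, afj, bfj, cde, cdi, cek, cgh, cgk, chi, deg, dgh, dhk, dik, egi, ehi, ehk, gik
  3-simplices (1): abfj

so the chain groups are C_0 ≅ Z^11, C_1 ≅ Z^27, C_2 ≅ Z^18, C_3 ≅ Z^1.

Boundary ∂_1: C_1 → C_0 sends each edge [p,q] (with p < q) to q − p. For instance
  ∂gk = k − g.
The 11×27 boundary matrix has rank 9 and Smith normal form diag(1,1,1,1,1,1,1,1,1).

∂_2: C_2 → C_1 maps a triangle to the signed sum of its edges. For instance
  ∂cde = de − ce + cd,
  ∂dgh = gh − dh + dg.
The 27×18 boundary matrix has rank 16 and Smith normal form diag(1,1,1,1,1,1,1,1,1,1,1,1,1,1,1,1).

The boundary map ∂_3: C_3 → C_2 sends each 3-simplex σ to the alternating sum Σ_i (−1)^i (σ with its i-th vertex removed). For instance
  ∂abfj = bfj − afj + abj − abf.
The 18×1 boundary matrix has rank 1 and Smith normal form diag(1).

From H_k ≅ ker(∂_k) / im(∂_{k+1}) we obtain:

  H_0: rank C_0 − rank ∂_1 = 11 − 9 = 2, and the invariant factors of ∂_1 are all 1, so H_0 ≅ Z^2.
  H_1: rank ker ∂_1 − rank ∂_2 = (27 − 9) − 16 = 2, and the invariant factors of ∂_2 are all 1, so H_1 ≅ Z^2.
  H_2: rank ker ∂_2 − rank ∂_3 = (18 − 16) − 1 = 1, and the invariant factors of ∂_3 are all 1, so H_2 ≅ Z.
  H_3: rank ker ∂_3 − rank ∂_4 = (1 − 1) − 0 = 0, and there is no ∂_4, so H_3 ≅ 0.

H_0 = Z^2,  H_1 = Z^2,  H_2 = Z,  H_3 = 0.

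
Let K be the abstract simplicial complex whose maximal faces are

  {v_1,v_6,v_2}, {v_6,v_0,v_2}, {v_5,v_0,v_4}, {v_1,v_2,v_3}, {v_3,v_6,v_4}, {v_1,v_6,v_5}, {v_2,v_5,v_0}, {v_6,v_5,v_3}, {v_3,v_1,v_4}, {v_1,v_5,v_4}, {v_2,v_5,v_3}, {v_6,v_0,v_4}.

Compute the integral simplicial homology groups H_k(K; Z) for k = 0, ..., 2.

H_0 = Z,  H_1 = Z/2Z,  H_2 = 0.

We work with the vertex ordering v_0 < v_1 < v_2 < v_3 < v_4 < v_5 < v_6. The simplices of K, each written with vertices in increasing order, are:

  0-simplices (7): [v_0], [v_1], [v_2], [v_3], [v_4], [v_5], [v_6]
  1-simplices (18): (18 of them)
  2-simplices (12): (12 of them)

so the chain groups are C_0 ≅ Z^7, C_1 ≅ Z^18, C_2 ≅ Z^12.

∂_1: C_1 → C_0 maps an edge to its endpoints' difference, ∂[p,q] = q − p. For instance
  ∂[v_2,v_3] = [v_3] − [v_2].
This gives a 7×18 integer matrix of rank 6; reducing to Smith normal form yields diagonal entries (1,1,1,1,1,1).

∂_2: C_2 → C_1 acts by ∂[p,q,r] = [q,r] − [p,r] + [p,q]. For instance
  ∂[v_2,v_3,v_5] = [v_3,v_5] − [v_2,v_5] + [v_2,v_3],
  ∂[v_0,v_2,v_5] = [v_2,v_5] − [v_0,v_5] + [v_0,v_2].
The resulting 18×12 matrix has rank 12, and its Smith normal form has invariant factors (1,1,1,1,1,1,1,1,1,1,1,2).

Reading off H_k = ker ∂_k / im ∂_{k+1}:

  H_0: rank C_0 − rank ∂_1 = 7 − 6 = 1, and the invariant factors of ∂_1 are all 1, so H_0 = Z.
  H_1: rank ker ∂_1 − rank ∂_2 = (18 − 6) − 12 = 0, and ∂_2 has invariant factor 2 > 1, so H_1 = Z/2Z.
  H_2: rank ker ∂_2 − rank ∂_3 = (12 − 12) − 0 = 0, and there is no ∂_3, so H_2 = 0.

As a check, the Euler characteristic is 7 − 18 + 12 = 1, which agrees with 1 − 0 + 0 = 1.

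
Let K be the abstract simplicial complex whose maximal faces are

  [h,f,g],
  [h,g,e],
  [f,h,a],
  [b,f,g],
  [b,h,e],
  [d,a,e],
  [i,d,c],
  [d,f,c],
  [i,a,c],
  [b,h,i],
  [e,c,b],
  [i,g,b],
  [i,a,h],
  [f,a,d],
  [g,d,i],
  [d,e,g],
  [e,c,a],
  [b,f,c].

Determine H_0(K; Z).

H_0 = Z.

Fix the vertex order a < b < c < d < e < f < g < h < i and write every simplex with vertices in increasing order. Then dim K = 2 and the simplices of K are:

  0-simplices (9): a, b, c, d, e, f, g, h, i
  1-simplices (27): ac, ad, ae, af, ah, ai, bc, be, bf, bg, bh, bi, cd, ce, cf, ci, de, df, dg, di, eg, eh, fg, fh, gh, gi, hi
  2-simplices (18): ace, aci, ade, adf, afh, ahi, bce, bcf, beh, bfg, bgi, bhi, cdf, cdi, deg, dgi, egh, fgh

Hence C_0 ≅ Z^9, C_1 ≅ Z^27, C_2 ≅ Z^18.

The boundary map ∂_1: C_1 → C_0 sends each edge [p,q] (with p < q) to q − p.
The 9×27 boundary matrix has rank 8 and Smith normal form diag(1,1,1,1,1,1,1,1).

Boundary ∂_2: C_2 → C_1 maps a triangle to the signed sum of its edges. For instance
  ∂ace = ce − ae + ac,
  ∂ahi = hi − ai + ah.
The resulting 27×18 matrix has rank 18, and its Smith normal form has invariant factors (1,1,1,1,1,1,1,1,1,1,1,1,1,1,1,1,1,2).

From H_k ≅ ker(∂_k) / im(∂_{k+1}) we obtain:

  H_0: rank C_0 − rank ∂_1 = 9 − 8 = 1, and the invariant factors of ∂_1 are all 1, so H_0 ≅ Z.

(K is a triangulation of the Klein bottle.)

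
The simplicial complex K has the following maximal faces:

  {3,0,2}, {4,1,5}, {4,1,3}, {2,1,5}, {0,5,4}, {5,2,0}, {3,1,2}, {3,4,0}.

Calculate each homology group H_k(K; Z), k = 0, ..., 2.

Take the total order 0 < 1 < 2 < 3 < 4 < 5 on the vertex set. Then K (dimension 2) consists of the simplices:

  0-simplices (6): [0], [1], [2], [3], [4], [5]
  1-simplices (12): [0,2], [0,3], [0,4], [0,5], [1,2], [1,3], [1,4], [1,5], [2,3], [2,5], [3,4], [4,5]
  2-simplices (8): [0,2,3], [0,2,5], [0,3,4], [0,4,5], [1,2,3], [1,2,5], [1,3,4], [1,4,5]

so the chain groups are C_0 ≅ Z^6, C_1 ≅ Z^12, C_2 ≅ Z^8.

∂_1: C_1 → C_0 maps an edge to its endpoints' difference, ∂[p,q] = q − p.
This gives a 6×12 integer matrix of rank 5; reducing to Smith normal form yields diagonal entries (1,1,1,1,1).

The boundary map ∂_2: C_2 → C_1 sends each 2-simplex [p,q,r] to [q,r] − [p,r] + [p,q]. For instance
  ∂[1,2,5] = [2,5] − [1,5] + [1,2],
  ∂[1,4,5] = [4,5] − [1,5] + [1,4].
The resulting 12×8 matrix has rank 7, and its Smith normal form has invariant factors (1,1,1,1,1,1,1).

Computing H_k = (kernel of ∂_k) / (image of ∂_{k+1}):

  H_0: rank C_0 − rank ∂_1 = 6 − 5 = 1, and the invariant factors of ∂_1 are all 1, so H_0 = Z.
  H_1: rank ker ∂_1 − rank ∂_2 = (12 − 5) − 7 = 0, and the invariant factors of ∂_2 are all 1, so H_1 = 0.
  H_2: rank ker ∂_2 − rank ∂_3 = (8 − 7) − 0 = 1, and there is no ∂_3, so H_2 = Z.

H_0 = Z,  H_1 = 0,  H_2 = Z.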